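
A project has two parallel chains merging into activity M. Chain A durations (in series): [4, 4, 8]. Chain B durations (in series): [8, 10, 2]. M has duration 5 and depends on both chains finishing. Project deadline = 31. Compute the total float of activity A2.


Forward pass: ES(A2) = sum of predecessors on chain A = 4
EF = ES + duration = 4 + 4 = 8
Backward pass: LF(M) = deadline = 31; LS(M) = 31 - 5 = 26
LF(A2) = LS(M) - sum(successors on chain A) = 26 - 8 = 18
LS = LF - duration = 18 - 4 = 14
Total float = LS - ES = 14 - 4 = 10

10


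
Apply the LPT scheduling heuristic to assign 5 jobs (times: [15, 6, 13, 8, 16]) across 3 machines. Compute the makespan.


Sort jobs in decreasing order (LPT): [16, 15, 13, 8, 6]
Assign each job to the least loaded machine:
  Machine 1: jobs [16], load = 16
  Machine 2: jobs [15, 6], load = 21
  Machine 3: jobs [13, 8], load = 21
Makespan = max load = 21

21


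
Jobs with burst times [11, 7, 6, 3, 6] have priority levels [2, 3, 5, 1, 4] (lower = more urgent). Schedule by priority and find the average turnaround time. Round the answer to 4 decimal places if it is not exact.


Sort by priority (ascending = highest first):
Order: [(1, 3), (2, 11), (3, 7), (4, 6), (5, 6)]
Completion times:
  Priority 1, burst=3, C=3
  Priority 2, burst=11, C=14
  Priority 3, burst=7, C=21
  Priority 4, burst=6, C=27
  Priority 5, burst=6, C=33
Average turnaround = 98/5 = 19.6

19.6


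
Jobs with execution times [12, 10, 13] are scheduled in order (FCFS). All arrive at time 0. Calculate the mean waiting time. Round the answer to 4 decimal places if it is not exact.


FCFS order (as given): [12, 10, 13]
Waiting times:
  Job 1: wait = 0
  Job 2: wait = 12
  Job 3: wait = 22
Sum of waiting times = 34
Average waiting time = 34/3 = 11.3333

11.3333


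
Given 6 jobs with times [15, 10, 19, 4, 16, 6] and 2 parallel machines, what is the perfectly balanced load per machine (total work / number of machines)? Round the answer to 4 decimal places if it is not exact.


Total processing time = 15 + 10 + 19 + 4 + 16 + 6 = 70
Number of machines = 2
Ideal balanced load = 70 / 2 = 35.0

35.0


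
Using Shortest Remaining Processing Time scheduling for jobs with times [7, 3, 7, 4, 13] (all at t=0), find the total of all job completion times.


Since all jobs arrive at t=0, SRPT equals SPT ordering.
SPT order: [3, 4, 7, 7, 13]
Completion times:
  Job 1: p=3, C=3
  Job 2: p=4, C=7
  Job 3: p=7, C=14
  Job 4: p=7, C=21
  Job 5: p=13, C=34
Total completion time = 3 + 7 + 14 + 21 + 34 = 79

79


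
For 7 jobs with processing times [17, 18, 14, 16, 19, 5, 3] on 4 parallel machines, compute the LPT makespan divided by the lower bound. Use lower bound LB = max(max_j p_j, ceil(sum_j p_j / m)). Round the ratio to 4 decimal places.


LPT order: [19, 18, 17, 16, 14, 5, 3]
Machine loads after assignment: [19, 21, 22, 30]
LPT makespan = 30
Lower bound = max(max_job, ceil(total/4)) = max(19, 23) = 23
Ratio = 30 / 23 = 1.3043

1.3043


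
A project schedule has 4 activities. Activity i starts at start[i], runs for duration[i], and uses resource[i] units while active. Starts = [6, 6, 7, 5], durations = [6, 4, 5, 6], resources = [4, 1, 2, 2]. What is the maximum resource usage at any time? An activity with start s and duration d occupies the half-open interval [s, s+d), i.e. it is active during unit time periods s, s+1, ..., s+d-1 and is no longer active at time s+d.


Each activity i is active on [start_i, start_i + duration_i).
Compute total resource usage per time slot:
  t=0: active resources = [], total = 0
  t=1: active resources = [], total = 0
  t=2: active resources = [], total = 0
  t=3: active resources = [], total = 0
  t=4: active resources = [], total = 0
  t=5: active resources = [2], total = 2
  t=6: active resources = [4, 1, 2], total = 7
  t=7: active resources = [4, 1, 2, 2], total = 9
  t=8: active resources = [4, 1, 2, 2], total = 9
  t=9: active resources = [4, 1, 2, 2], total = 9
  t=10: active resources = [4, 2, 2], total = 8
  t=11: active resources = [4, 2], total = 6
Peak resource demand = 9

9


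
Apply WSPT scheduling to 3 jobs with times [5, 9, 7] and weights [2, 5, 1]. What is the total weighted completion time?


Compute p/w ratios and sort ascending (WSPT): [(9, 5), (5, 2), (7, 1)]
Compute weighted completion times:
  Job (p=9,w=5): C=9, w*C=5*9=45
  Job (p=5,w=2): C=14, w*C=2*14=28
  Job (p=7,w=1): C=21, w*C=1*21=21
Total weighted completion time = 94

94


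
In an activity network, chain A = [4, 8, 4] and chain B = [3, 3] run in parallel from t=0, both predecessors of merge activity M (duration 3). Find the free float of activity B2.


ES(B2) = sum of predecessors on chain B = 3
EF(B2) = ES + duration = 3 + 3 = 6
Successor of B2 is M. ES(M) = max(sum(A), sum(B)) = max(16, 6) = 16
Free float = ES(successor) - EF(current) = 16 - 6 = 10

10


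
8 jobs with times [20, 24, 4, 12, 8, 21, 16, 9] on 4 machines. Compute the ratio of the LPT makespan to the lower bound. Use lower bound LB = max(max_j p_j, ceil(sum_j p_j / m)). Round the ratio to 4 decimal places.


LPT order: [24, 21, 20, 16, 12, 9, 8, 4]
Machine loads after assignment: [28, 29, 29, 28]
LPT makespan = 29
Lower bound = max(max_job, ceil(total/4)) = max(24, 29) = 29
Ratio = 29 / 29 = 1.0

1.0


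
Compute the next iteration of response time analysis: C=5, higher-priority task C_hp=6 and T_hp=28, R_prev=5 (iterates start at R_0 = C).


R_next = C + ceil(R_prev / T_hp) * C_hp
ceil(5 / 28) = ceil(0.1786) = 1
Interference = 1 * 6 = 6
R_next = 5 + 6 = 11

11


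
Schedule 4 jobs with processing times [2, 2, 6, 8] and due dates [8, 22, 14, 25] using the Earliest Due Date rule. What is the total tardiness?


Sort by due date (EDD order): [(2, 8), (6, 14), (2, 22), (8, 25)]
Compute completion times and tardiness:
  Job 1: p=2, d=8, C=2, tardiness=max(0,2-8)=0
  Job 2: p=6, d=14, C=8, tardiness=max(0,8-14)=0
  Job 3: p=2, d=22, C=10, tardiness=max(0,10-22)=0
  Job 4: p=8, d=25, C=18, tardiness=max(0,18-25)=0
Total tardiness = 0

0


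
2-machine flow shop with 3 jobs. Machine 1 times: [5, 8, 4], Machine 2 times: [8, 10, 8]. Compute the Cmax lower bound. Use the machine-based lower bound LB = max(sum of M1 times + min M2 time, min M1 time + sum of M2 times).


LB1 = sum(M1 times) + min(M2 times) = 17 + 8 = 25
LB2 = min(M1 times) + sum(M2 times) = 4 + 26 = 30
Lower bound = max(LB1, LB2) = max(25, 30) = 30

30


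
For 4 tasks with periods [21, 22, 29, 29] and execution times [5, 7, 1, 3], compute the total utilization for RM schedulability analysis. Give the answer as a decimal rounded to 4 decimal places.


Compute individual utilizations (exact fractions):
  Task 1: C/T = 5/21 (approx. 0.2381)
  Task 2: C/T = 7/22 (approx. 0.3182)
  Task 3: C/T = 1/29 (approx. 0.0345)
  Task 4: C/T = 3/29 (approx. 0.1034)
Total utilization U = 5/21 + 7/22 + 1/29 + 3/29 = 9301/13398
Rounded to 4 decimal places: U = 0.6942
RM (Liu & Layland) bound for 4 tasks = 0.756828; compare with U = 9301/13398 (approx. 0.694208)
U <= bound, so schedulable by RM sufficient condition.

0.6942


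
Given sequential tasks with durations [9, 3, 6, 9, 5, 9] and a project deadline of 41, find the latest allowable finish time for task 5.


LF(activity 5) = deadline - sum of successor durations
Successors: activities 6 through 6 with durations [9]
Sum of successor durations = 9
LF = 41 - 9 = 32

32


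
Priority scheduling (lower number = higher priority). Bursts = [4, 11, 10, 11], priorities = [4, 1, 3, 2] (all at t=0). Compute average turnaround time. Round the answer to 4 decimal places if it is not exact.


Sort by priority (ascending = highest first):
Order: [(1, 11), (2, 11), (3, 10), (4, 4)]
Completion times:
  Priority 1, burst=11, C=11
  Priority 2, burst=11, C=22
  Priority 3, burst=10, C=32
  Priority 4, burst=4, C=36
Average turnaround = 101/4 = 25.25

25.25


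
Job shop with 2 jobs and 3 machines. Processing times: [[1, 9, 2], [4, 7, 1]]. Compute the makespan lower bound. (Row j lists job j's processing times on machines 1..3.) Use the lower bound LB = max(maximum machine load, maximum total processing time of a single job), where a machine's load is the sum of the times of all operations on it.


Machine loads:
  Machine 1: 1 + 4 = 5
  Machine 2: 9 + 7 = 16
  Machine 3: 2 + 1 = 3
Max machine load = 16
Job totals:
  Job 1: 12
  Job 2: 12
Max job total = 12
Lower bound = max(16, 12) = 16

16


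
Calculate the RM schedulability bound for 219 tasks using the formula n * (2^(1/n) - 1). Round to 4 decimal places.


Compute 2^(1/219) = 1.0031700697
Subtract 1: 1.0031700697 - 1 = 0.0031700697
Multiply by n: 219 * 0.0031700697 = 0.6942452643
Round to 4 dp: 0.6942

0.6942


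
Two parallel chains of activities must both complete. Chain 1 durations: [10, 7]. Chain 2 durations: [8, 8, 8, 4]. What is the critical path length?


Path A total = 10 + 7 = 17
Path B total = 8 + 8 + 8 + 4 = 28
Critical path = longest path = max(17, 28) = 28

28


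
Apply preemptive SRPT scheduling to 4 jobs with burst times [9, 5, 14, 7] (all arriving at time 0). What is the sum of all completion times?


Since all jobs arrive at t=0, SRPT equals SPT ordering.
SPT order: [5, 7, 9, 14]
Completion times:
  Job 1: p=5, C=5
  Job 2: p=7, C=12
  Job 3: p=9, C=21
  Job 4: p=14, C=35
Total completion time = 5 + 12 + 21 + 35 = 73

73


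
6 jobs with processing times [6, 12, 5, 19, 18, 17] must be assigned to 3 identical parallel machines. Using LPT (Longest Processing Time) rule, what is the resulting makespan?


Sort jobs in decreasing order (LPT): [19, 18, 17, 12, 6, 5]
Assign each job to the least loaded machine:
  Machine 1: jobs [19, 5], load = 24
  Machine 2: jobs [18, 6], load = 24
  Machine 3: jobs [17, 12], load = 29
Makespan = max load = 29

29


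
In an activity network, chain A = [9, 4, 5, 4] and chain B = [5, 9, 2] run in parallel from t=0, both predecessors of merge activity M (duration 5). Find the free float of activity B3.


ES(B3) = sum of predecessors on chain B = 14
EF(B3) = ES + duration = 14 + 2 = 16
Successor of B3 is M. ES(M) = max(sum(A), sum(B)) = max(22, 16) = 22
Free float = ES(successor) - EF(current) = 22 - 16 = 6

6


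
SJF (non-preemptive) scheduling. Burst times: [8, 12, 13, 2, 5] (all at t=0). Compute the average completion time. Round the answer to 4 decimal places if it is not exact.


SJF order (ascending): [2, 5, 8, 12, 13]
Completion times:
  Job 1: burst=2, C=2
  Job 2: burst=5, C=7
  Job 3: burst=8, C=15
  Job 4: burst=12, C=27
  Job 5: burst=13, C=40
Average completion = 91/5 = 18.2

18.2


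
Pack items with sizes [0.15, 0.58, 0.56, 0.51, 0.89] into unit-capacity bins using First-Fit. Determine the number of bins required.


Place items sequentially using First-Fit:
  Item 0.15 -> new Bin 1
  Item 0.58 -> Bin 1 (now 0.73)
  Item 0.56 -> new Bin 2
  Item 0.51 -> new Bin 3
  Item 0.89 -> new Bin 4
Total bins used = 4

4


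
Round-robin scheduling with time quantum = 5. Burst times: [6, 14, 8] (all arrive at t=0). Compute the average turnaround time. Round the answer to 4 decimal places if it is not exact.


Time quantum = 5
Execution trace:
  J1 runs 5 units, time = 5
  J2 runs 5 units, time = 10
  J3 runs 5 units, time = 15
  J1 runs 1 units, time = 16
  J2 runs 5 units, time = 21
  J3 runs 3 units, time = 24
  J2 runs 4 units, time = 28
Finish times: [16, 28, 24]
Average turnaround = 68/3 = 22.6667

22.6667


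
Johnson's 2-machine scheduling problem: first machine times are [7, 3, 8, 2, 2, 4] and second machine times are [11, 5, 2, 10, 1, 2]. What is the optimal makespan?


Apply Johnson's rule:
  Group 1 (a <= b): [(4, 2, 10), (2, 3, 5), (1, 7, 11)]
  Group 2 (a > b): [(3, 8, 2), (6, 4, 2), (5, 2, 1)]
Optimal job order: [4, 2, 1, 3, 6, 5]
Schedule:
  Job 4: M1 done at 2, M2 done at 12
  Job 2: M1 done at 5, M2 done at 17
  Job 1: M1 done at 12, M2 done at 28
  Job 3: M1 done at 20, M2 done at 30
  Job 6: M1 done at 24, M2 done at 32
  Job 5: M1 done at 26, M2 done at 33
Makespan = 33

33


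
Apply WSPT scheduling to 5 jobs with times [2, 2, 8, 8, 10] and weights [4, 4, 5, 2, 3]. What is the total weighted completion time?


Compute p/w ratios and sort ascending (WSPT): [(2, 4), (2, 4), (8, 5), (10, 3), (8, 2)]
Compute weighted completion times:
  Job (p=2,w=4): C=2, w*C=4*2=8
  Job (p=2,w=4): C=4, w*C=4*4=16
  Job (p=8,w=5): C=12, w*C=5*12=60
  Job (p=10,w=3): C=22, w*C=3*22=66
  Job (p=8,w=2): C=30, w*C=2*30=60
Total weighted completion time = 210

210


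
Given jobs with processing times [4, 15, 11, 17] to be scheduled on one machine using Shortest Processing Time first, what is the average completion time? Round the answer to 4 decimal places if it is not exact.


Sort jobs by processing time (SPT order): [4, 11, 15, 17]
Compute completion times sequentially:
  Job 1: processing = 4, completes at 4
  Job 2: processing = 11, completes at 15
  Job 3: processing = 15, completes at 30
  Job 4: processing = 17, completes at 47
Sum of completion times = 96
Average completion time = 96/4 = 24.0

24.0


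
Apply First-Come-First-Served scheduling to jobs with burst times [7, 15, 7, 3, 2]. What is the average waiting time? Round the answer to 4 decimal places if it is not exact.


FCFS order (as given): [7, 15, 7, 3, 2]
Waiting times:
  Job 1: wait = 0
  Job 2: wait = 7
  Job 3: wait = 22
  Job 4: wait = 29
  Job 5: wait = 32
Sum of waiting times = 90
Average waiting time = 90/5 = 18.0

18.0


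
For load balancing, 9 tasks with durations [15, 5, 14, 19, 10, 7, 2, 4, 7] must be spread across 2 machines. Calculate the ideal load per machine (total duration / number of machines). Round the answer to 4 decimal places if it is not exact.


Total processing time = 15 + 5 + 14 + 19 + 10 + 7 + 2 + 4 + 7 = 83
Number of machines = 2
Ideal balanced load = 83 / 2 = 41.5

41.5


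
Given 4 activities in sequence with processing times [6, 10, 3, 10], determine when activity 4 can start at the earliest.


Activity 4 starts after activities 1 through 3 complete.
Predecessor durations: [6, 10, 3]
ES = 6 + 10 + 3 = 19

19


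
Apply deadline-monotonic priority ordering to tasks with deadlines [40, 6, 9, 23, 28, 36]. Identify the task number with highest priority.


Sort tasks by relative deadline (ascending):
  Task 2: deadline = 6
  Task 3: deadline = 9
  Task 4: deadline = 23
  Task 5: deadline = 28
  Task 6: deadline = 36
  Task 1: deadline = 40
Priority order (highest first): [2, 3, 4, 5, 6, 1]
Highest priority task = 2

2


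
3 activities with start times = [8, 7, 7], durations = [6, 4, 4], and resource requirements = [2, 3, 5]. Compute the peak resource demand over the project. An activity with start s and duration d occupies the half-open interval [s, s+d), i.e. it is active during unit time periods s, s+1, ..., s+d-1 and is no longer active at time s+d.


Each activity i is active on [start_i, start_i + duration_i).
Compute total resource usage per time slot:
  t=0: active resources = [], total = 0
  t=1: active resources = [], total = 0
  t=2: active resources = [], total = 0
  t=3: active resources = [], total = 0
  t=4: active resources = [], total = 0
  t=5: active resources = [], total = 0
  t=6: active resources = [], total = 0
  t=7: active resources = [3, 5], total = 8
  t=8: active resources = [2, 3, 5], total = 10
  t=9: active resources = [2, 3, 5], total = 10
  t=10: active resources = [2, 3, 5], total = 10
  t=11: active resources = [2], total = 2
  t=12: active resources = [2], total = 2
  t=13: active resources = [2], total = 2
Peak resource demand = 10

10


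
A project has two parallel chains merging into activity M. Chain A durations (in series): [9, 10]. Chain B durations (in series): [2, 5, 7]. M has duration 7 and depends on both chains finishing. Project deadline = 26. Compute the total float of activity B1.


Forward pass: ES(B1) = sum of predecessors on chain B = 0
EF = ES + duration = 0 + 2 = 2
Backward pass: LF(M) = deadline = 26; LS(M) = 26 - 7 = 19
LF(B1) = LS(M) - sum(successors on chain B) = 19 - 12 = 7
LS = LF - duration = 7 - 2 = 5
Total float = LS - ES = 5 - 0 = 5

5


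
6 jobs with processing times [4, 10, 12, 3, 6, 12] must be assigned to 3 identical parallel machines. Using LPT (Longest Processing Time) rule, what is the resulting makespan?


Sort jobs in decreasing order (LPT): [12, 12, 10, 6, 4, 3]
Assign each job to the least loaded machine:
  Machine 1: jobs [12, 4], load = 16
  Machine 2: jobs [12, 3], load = 15
  Machine 3: jobs [10, 6], load = 16
Makespan = max load = 16

16


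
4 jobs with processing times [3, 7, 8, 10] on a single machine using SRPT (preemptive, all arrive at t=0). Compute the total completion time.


Since all jobs arrive at t=0, SRPT equals SPT ordering.
SPT order: [3, 7, 8, 10]
Completion times:
  Job 1: p=3, C=3
  Job 2: p=7, C=10
  Job 3: p=8, C=18
  Job 4: p=10, C=28
Total completion time = 3 + 10 + 18 + 28 = 59

59


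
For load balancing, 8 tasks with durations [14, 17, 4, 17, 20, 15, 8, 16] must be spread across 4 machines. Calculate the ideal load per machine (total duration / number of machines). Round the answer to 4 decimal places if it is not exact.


Total processing time = 14 + 17 + 4 + 17 + 20 + 15 + 8 + 16 = 111
Number of machines = 4
Ideal balanced load = 111 / 4 = 27.75

27.75


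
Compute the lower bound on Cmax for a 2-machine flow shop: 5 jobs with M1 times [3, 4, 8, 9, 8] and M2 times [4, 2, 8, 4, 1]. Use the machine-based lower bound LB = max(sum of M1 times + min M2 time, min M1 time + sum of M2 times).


LB1 = sum(M1 times) + min(M2 times) = 32 + 1 = 33
LB2 = min(M1 times) + sum(M2 times) = 3 + 19 = 22
Lower bound = max(LB1, LB2) = max(33, 22) = 33

33


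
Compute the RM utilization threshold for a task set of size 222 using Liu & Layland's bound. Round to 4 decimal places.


Compute 2^(1/222) = 1.0031271640
Subtract 1: 1.0031271640 - 1 = 0.0031271640
Multiply by n: 222 * 0.0031271640 = 0.6942304080
Round to 4 dp: 0.6942

0.6942


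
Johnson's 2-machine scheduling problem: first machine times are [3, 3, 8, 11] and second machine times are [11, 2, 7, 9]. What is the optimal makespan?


Apply Johnson's rule:
  Group 1 (a <= b): [(1, 3, 11)]
  Group 2 (a > b): [(4, 11, 9), (3, 8, 7), (2, 3, 2)]
Optimal job order: [1, 4, 3, 2]
Schedule:
  Job 1: M1 done at 3, M2 done at 14
  Job 4: M1 done at 14, M2 done at 23
  Job 3: M1 done at 22, M2 done at 30
  Job 2: M1 done at 25, M2 done at 32
Makespan = 32

32


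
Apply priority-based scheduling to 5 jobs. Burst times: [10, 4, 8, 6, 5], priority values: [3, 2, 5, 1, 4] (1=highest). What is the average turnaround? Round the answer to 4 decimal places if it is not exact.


Sort by priority (ascending = highest first):
Order: [(1, 6), (2, 4), (3, 10), (4, 5), (5, 8)]
Completion times:
  Priority 1, burst=6, C=6
  Priority 2, burst=4, C=10
  Priority 3, burst=10, C=20
  Priority 4, burst=5, C=25
  Priority 5, burst=8, C=33
Average turnaround = 94/5 = 18.8

18.8


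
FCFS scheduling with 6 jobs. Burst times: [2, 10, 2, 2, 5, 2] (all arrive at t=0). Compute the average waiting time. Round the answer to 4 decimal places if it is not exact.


FCFS order (as given): [2, 10, 2, 2, 5, 2]
Waiting times:
  Job 1: wait = 0
  Job 2: wait = 2
  Job 3: wait = 12
  Job 4: wait = 14
  Job 5: wait = 16
  Job 6: wait = 21
Sum of waiting times = 65
Average waiting time = 65/6 = 10.8333

10.8333


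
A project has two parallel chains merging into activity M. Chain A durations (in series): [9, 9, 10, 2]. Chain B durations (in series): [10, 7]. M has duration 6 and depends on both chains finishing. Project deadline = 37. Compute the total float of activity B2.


Forward pass: ES(B2) = sum of predecessors on chain B = 10
EF = ES + duration = 10 + 7 = 17
Backward pass: LF(M) = deadline = 37; LS(M) = 37 - 6 = 31
LF(B2) = LS(M) - sum(successors on chain B) = 31 - 0 = 31
LS = LF - duration = 31 - 7 = 24
Total float = LS - ES = 24 - 10 = 14

14


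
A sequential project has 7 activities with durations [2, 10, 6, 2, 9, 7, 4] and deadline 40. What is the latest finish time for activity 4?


LF(activity 4) = deadline - sum of successor durations
Successors: activities 5 through 7 with durations [9, 7, 4]
Sum of successor durations = 20
LF = 40 - 20 = 20

20


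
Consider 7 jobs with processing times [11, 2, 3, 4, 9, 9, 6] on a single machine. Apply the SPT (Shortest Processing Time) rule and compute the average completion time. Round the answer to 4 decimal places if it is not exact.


Sort jobs by processing time (SPT order): [2, 3, 4, 6, 9, 9, 11]
Compute completion times sequentially:
  Job 1: processing = 2, completes at 2
  Job 2: processing = 3, completes at 5
  Job 3: processing = 4, completes at 9
  Job 4: processing = 6, completes at 15
  Job 5: processing = 9, completes at 24
  Job 6: processing = 9, completes at 33
  Job 7: processing = 11, completes at 44
Sum of completion times = 132
Average completion time = 132/7 = 18.8571

18.8571


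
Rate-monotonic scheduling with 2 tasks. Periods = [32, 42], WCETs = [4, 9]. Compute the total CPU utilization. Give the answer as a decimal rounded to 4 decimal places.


Compute individual utilizations (exact fractions):
  Task 1: C/T = 4/32 = 1/8 (approx. 0.125)
  Task 2: C/T = 9/42 = 3/14 (approx. 0.2143)
Total utilization U = 1/8 + 3/14 = 19/56
Rounded to 4 decimal places: U = 0.3393
RM (Liu & Layland) bound for 2 tasks = 0.828427; compare with U = 19/56 (approx. 0.339286)
U <= bound, so schedulable by RM sufficient condition.

0.3393


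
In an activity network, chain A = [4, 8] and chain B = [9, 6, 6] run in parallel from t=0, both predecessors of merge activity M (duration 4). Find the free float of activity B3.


ES(B3) = sum of predecessors on chain B = 15
EF(B3) = ES + duration = 15 + 6 = 21
Successor of B3 is M. ES(M) = max(sum(A), sum(B)) = max(12, 21) = 21
Free float = ES(successor) - EF(current) = 21 - 21 = 0

0


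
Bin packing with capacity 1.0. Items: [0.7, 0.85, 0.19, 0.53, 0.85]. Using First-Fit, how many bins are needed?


Place items sequentially using First-Fit:
  Item 0.7 -> new Bin 1
  Item 0.85 -> new Bin 2
  Item 0.19 -> Bin 1 (now 0.89)
  Item 0.53 -> new Bin 3
  Item 0.85 -> new Bin 4
Total bins used = 4

4


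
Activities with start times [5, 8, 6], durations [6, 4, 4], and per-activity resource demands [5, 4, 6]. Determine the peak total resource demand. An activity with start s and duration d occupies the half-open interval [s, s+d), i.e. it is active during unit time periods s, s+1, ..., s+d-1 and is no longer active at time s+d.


Each activity i is active on [start_i, start_i + duration_i).
Compute total resource usage per time slot:
  t=0: active resources = [], total = 0
  t=1: active resources = [], total = 0
  t=2: active resources = [], total = 0
  t=3: active resources = [], total = 0
  t=4: active resources = [], total = 0
  t=5: active resources = [5], total = 5
  t=6: active resources = [5, 6], total = 11
  t=7: active resources = [5, 6], total = 11
  t=8: active resources = [5, 4, 6], total = 15
  t=9: active resources = [5, 4, 6], total = 15
  t=10: active resources = [5, 4], total = 9
  t=11: active resources = [4], total = 4
Peak resource demand = 15

15


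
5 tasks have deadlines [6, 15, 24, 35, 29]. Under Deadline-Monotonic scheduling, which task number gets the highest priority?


Sort tasks by relative deadline (ascending):
  Task 1: deadline = 6
  Task 2: deadline = 15
  Task 3: deadline = 24
  Task 5: deadline = 29
  Task 4: deadline = 35
Priority order (highest first): [1, 2, 3, 5, 4]
Highest priority task = 1

1


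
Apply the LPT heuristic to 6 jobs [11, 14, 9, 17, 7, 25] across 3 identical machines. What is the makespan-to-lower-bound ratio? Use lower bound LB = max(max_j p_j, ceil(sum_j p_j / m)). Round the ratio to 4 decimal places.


LPT order: [25, 17, 14, 11, 9, 7]
Machine loads after assignment: [32, 26, 25]
LPT makespan = 32
Lower bound = max(max_job, ceil(total/3)) = max(25, 28) = 28
Ratio = 32 / 28 = 1.1429

1.1429


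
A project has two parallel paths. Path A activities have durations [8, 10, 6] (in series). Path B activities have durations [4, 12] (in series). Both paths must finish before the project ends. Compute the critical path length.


Path A total = 8 + 10 + 6 = 24
Path B total = 4 + 12 = 16
Critical path = longest path = max(24, 16) = 24

24


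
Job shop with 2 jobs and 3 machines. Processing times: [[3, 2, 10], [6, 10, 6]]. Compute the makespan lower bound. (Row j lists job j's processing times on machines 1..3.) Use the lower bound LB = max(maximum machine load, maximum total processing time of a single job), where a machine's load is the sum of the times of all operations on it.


Machine loads:
  Machine 1: 3 + 6 = 9
  Machine 2: 2 + 10 = 12
  Machine 3: 10 + 6 = 16
Max machine load = 16
Job totals:
  Job 1: 15
  Job 2: 22
Max job total = 22
Lower bound = max(16, 22) = 22

22


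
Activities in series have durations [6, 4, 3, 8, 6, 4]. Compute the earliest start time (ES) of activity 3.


Activity 3 starts after activities 1 through 2 complete.
Predecessor durations: [6, 4]
ES = 6 + 4 = 10

10


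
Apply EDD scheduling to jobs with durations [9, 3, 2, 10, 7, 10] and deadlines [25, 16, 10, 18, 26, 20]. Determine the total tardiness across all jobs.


Sort by due date (EDD order): [(2, 10), (3, 16), (10, 18), (10, 20), (9, 25), (7, 26)]
Compute completion times and tardiness:
  Job 1: p=2, d=10, C=2, tardiness=max(0,2-10)=0
  Job 2: p=3, d=16, C=5, tardiness=max(0,5-16)=0
  Job 3: p=10, d=18, C=15, tardiness=max(0,15-18)=0
  Job 4: p=10, d=20, C=25, tardiness=max(0,25-20)=5
  Job 5: p=9, d=25, C=34, tardiness=max(0,34-25)=9
  Job 6: p=7, d=26, C=41, tardiness=max(0,41-26)=15
Total tardiness = 29

29


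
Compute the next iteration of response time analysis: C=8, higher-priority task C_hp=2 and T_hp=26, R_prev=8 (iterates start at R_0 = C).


R_next = C + ceil(R_prev / T_hp) * C_hp
ceil(8 / 26) = ceil(0.3077) = 1
Interference = 1 * 2 = 2
R_next = 8 + 2 = 10

10


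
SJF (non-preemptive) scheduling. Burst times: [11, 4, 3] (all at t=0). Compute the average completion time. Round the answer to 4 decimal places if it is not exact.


SJF order (ascending): [3, 4, 11]
Completion times:
  Job 1: burst=3, C=3
  Job 2: burst=4, C=7
  Job 3: burst=11, C=18
Average completion = 28/3 = 9.3333

9.3333


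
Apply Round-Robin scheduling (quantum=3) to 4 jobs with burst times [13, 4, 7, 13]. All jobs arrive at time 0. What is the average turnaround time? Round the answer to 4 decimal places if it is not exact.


Time quantum = 3
Execution trace:
  J1 runs 3 units, time = 3
  J2 runs 3 units, time = 6
  J3 runs 3 units, time = 9
  J4 runs 3 units, time = 12
  J1 runs 3 units, time = 15
  J2 runs 1 units, time = 16
  J3 runs 3 units, time = 19
  J4 runs 3 units, time = 22
  J1 runs 3 units, time = 25
  J3 runs 1 units, time = 26
  J4 runs 3 units, time = 29
  J1 runs 3 units, time = 32
  J4 runs 3 units, time = 35
  J1 runs 1 units, time = 36
  J4 runs 1 units, time = 37
Finish times: [36, 16, 26, 37]
Average turnaround = 115/4 = 28.75

28.75


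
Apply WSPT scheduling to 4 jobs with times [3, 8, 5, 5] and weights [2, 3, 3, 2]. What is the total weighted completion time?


Compute p/w ratios and sort ascending (WSPT): [(3, 2), (5, 3), (5, 2), (8, 3)]
Compute weighted completion times:
  Job (p=3,w=2): C=3, w*C=2*3=6
  Job (p=5,w=3): C=8, w*C=3*8=24
  Job (p=5,w=2): C=13, w*C=2*13=26
  Job (p=8,w=3): C=21, w*C=3*21=63
Total weighted completion time = 119

119


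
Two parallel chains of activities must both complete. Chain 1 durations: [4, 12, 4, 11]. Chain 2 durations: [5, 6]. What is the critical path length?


Path A total = 4 + 12 + 4 + 11 = 31
Path B total = 5 + 6 = 11
Critical path = longest path = max(31, 11) = 31

31


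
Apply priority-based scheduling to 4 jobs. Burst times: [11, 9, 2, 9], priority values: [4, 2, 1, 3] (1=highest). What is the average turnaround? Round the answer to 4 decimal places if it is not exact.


Sort by priority (ascending = highest first):
Order: [(1, 2), (2, 9), (3, 9), (4, 11)]
Completion times:
  Priority 1, burst=2, C=2
  Priority 2, burst=9, C=11
  Priority 3, burst=9, C=20
  Priority 4, burst=11, C=31
Average turnaround = 64/4 = 16.0

16.0


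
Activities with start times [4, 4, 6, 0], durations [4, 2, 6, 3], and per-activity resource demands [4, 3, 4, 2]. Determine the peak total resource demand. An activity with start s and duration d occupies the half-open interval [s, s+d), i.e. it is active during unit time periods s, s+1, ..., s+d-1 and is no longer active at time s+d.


Each activity i is active on [start_i, start_i + duration_i).
Compute total resource usage per time slot:
  t=0: active resources = [2], total = 2
  t=1: active resources = [2], total = 2
  t=2: active resources = [2], total = 2
  t=3: active resources = [], total = 0
  t=4: active resources = [4, 3], total = 7
  t=5: active resources = [4, 3], total = 7
  t=6: active resources = [4, 4], total = 8
  t=7: active resources = [4, 4], total = 8
  t=8: active resources = [4], total = 4
  t=9: active resources = [4], total = 4
  t=10: active resources = [4], total = 4
  t=11: active resources = [4], total = 4
Peak resource demand = 8

8


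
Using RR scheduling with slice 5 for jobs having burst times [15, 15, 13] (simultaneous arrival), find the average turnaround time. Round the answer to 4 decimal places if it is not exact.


Time quantum = 5
Execution trace:
  J1 runs 5 units, time = 5
  J2 runs 5 units, time = 10
  J3 runs 5 units, time = 15
  J1 runs 5 units, time = 20
  J2 runs 5 units, time = 25
  J3 runs 5 units, time = 30
  J1 runs 5 units, time = 35
  J2 runs 5 units, time = 40
  J3 runs 3 units, time = 43
Finish times: [35, 40, 43]
Average turnaround = 118/3 = 39.3333

39.3333


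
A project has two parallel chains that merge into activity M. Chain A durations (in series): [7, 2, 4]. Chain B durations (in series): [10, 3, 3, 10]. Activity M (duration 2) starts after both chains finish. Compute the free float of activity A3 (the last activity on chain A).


ES(A3) = sum of predecessors on chain A = 9
EF(A3) = ES + duration = 9 + 4 = 13
Successor of A3 is M. ES(M) = max(sum(A), sum(B)) = max(13, 26) = 26
Free float = ES(successor) - EF(current) = 26 - 13 = 13

13


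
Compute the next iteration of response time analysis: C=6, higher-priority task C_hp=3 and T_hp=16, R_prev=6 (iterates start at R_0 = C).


R_next = C + ceil(R_prev / T_hp) * C_hp
ceil(6 / 16) = ceil(0.375) = 1
Interference = 1 * 3 = 3
R_next = 6 + 3 = 9

9


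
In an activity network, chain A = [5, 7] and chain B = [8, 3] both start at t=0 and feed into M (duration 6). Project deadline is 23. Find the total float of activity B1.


Forward pass: ES(B1) = sum of predecessors on chain B = 0
EF = ES + duration = 0 + 8 = 8
Backward pass: LF(M) = deadline = 23; LS(M) = 23 - 6 = 17
LF(B1) = LS(M) - sum(successors on chain B) = 17 - 3 = 14
LS = LF - duration = 14 - 8 = 6
Total float = LS - ES = 6 - 0 = 6

6


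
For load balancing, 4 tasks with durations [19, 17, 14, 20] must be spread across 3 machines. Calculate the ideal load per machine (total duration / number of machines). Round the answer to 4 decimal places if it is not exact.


Total processing time = 19 + 17 + 14 + 20 = 70
Number of machines = 3
Ideal balanced load = 70 / 3 = 23.3333

23.3333


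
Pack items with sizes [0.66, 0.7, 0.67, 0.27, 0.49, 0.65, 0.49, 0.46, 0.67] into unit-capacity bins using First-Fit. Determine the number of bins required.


Place items sequentially using First-Fit:
  Item 0.66 -> new Bin 1
  Item 0.7 -> new Bin 2
  Item 0.67 -> new Bin 3
  Item 0.27 -> Bin 1 (now 0.93)
  Item 0.49 -> new Bin 4
  Item 0.65 -> new Bin 5
  Item 0.49 -> Bin 4 (now 0.98)
  Item 0.46 -> new Bin 6
  Item 0.67 -> new Bin 7
Total bins used = 7

7


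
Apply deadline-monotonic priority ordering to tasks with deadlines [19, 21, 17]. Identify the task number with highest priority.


Sort tasks by relative deadline (ascending):
  Task 3: deadline = 17
  Task 1: deadline = 19
  Task 2: deadline = 21
Priority order (highest first): [3, 1, 2]
Highest priority task = 3

3


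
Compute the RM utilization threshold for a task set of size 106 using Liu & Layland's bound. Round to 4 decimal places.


Compute 2^(1/106) = 1.0065605511
Subtract 1: 1.0065605511 - 1 = 0.0065605511
Multiply by n: 106 * 0.0065605511 = 0.6954184166
Round to 4 dp: 0.6954

0.6954


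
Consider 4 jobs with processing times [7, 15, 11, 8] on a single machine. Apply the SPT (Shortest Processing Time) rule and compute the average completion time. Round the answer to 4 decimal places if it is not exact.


Sort jobs by processing time (SPT order): [7, 8, 11, 15]
Compute completion times sequentially:
  Job 1: processing = 7, completes at 7
  Job 2: processing = 8, completes at 15
  Job 3: processing = 11, completes at 26
  Job 4: processing = 15, completes at 41
Sum of completion times = 89
Average completion time = 89/4 = 22.25

22.25


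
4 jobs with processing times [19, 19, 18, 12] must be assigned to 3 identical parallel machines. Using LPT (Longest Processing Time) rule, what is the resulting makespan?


Sort jobs in decreasing order (LPT): [19, 19, 18, 12]
Assign each job to the least loaded machine:
  Machine 1: jobs [19], load = 19
  Machine 2: jobs [19], load = 19
  Machine 3: jobs [18, 12], load = 30
Makespan = max load = 30

30


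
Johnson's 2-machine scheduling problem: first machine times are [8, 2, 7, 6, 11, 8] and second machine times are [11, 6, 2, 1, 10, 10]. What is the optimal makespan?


Apply Johnson's rule:
  Group 1 (a <= b): [(2, 2, 6), (1, 8, 11), (6, 8, 10)]
  Group 2 (a > b): [(5, 11, 10), (3, 7, 2), (4, 6, 1)]
Optimal job order: [2, 1, 6, 5, 3, 4]
Schedule:
  Job 2: M1 done at 2, M2 done at 8
  Job 1: M1 done at 10, M2 done at 21
  Job 6: M1 done at 18, M2 done at 31
  Job 5: M1 done at 29, M2 done at 41
  Job 3: M1 done at 36, M2 done at 43
  Job 4: M1 done at 42, M2 done at 44
Makespan = 44

44


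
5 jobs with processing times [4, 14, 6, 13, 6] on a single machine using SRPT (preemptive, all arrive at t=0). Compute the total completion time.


Since all jobs arrive at t=0, SRPT equals SPT ordering.
SPT order: [4, 6, 6, 13, 14]
Completion times:
  Job 1: p=4, C=4
  Job 2: p=6, C=10
  Job 3: p=6, C=16
  Job 4: p=13, C=29
  Job 5: p=14, C=43
Total completion time = 4 + 10 + 16 + 29 + 43 = 102

102


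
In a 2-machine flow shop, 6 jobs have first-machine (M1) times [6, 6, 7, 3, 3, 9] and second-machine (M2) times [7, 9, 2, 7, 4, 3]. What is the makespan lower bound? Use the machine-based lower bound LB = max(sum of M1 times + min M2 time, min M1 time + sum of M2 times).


LB1 = sum(M1 times) + min(M2 times) = 34 + 2 = 36
LB2 = min(M1 times) + sum(M2 times) = 3 + 32 = 35
Lower bound = max(LB1, LB2) = max(36, 35) = 36

36


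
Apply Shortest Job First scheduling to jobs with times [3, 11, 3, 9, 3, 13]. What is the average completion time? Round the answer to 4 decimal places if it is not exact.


SJF order (ascending): [3, 3, 3, 9, 11, 13]
Completion times:
  Job 1: burst=3, C=3
  Job 2: burst=3, C=6
  Job 3: burst=3, C=9
  Job 4: burst=9, C=18
  Job 5: burst=11, C=29
  Job 6: burst=13, C=42
Average completion = 107/6 = 17.8333

17.8333


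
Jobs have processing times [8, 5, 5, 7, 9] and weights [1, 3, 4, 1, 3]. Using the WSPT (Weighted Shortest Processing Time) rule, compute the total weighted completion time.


Compute p/w ratios and sort ascending (WSPT): [(5, 4), (5, 3), (9, 3), (7, 1), (8, 1)]
Compute weighted completion times:
  Job (p=5,w=4): C=5, w*C=4*5=20
  Job (p=5,w=3): C=10, w*C=3*10=30
  Job (p=9,w=3): C=19, w*C=3*19=57
  Job (p=7,w=1): C=26, w*C=1*26=26
  Job (p=8,w=1): C=34, w*C=1*34=34
Total weighted completion time = 167

167


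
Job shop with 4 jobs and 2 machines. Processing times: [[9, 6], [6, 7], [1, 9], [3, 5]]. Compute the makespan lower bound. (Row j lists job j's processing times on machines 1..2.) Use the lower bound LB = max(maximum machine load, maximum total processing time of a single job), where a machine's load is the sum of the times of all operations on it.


Machine loads:
  Machine 1: 9 + 6 + 1 + 3 = 19
  Machine 2: 6 + 7 + 9 + 5 = 27
Max machine load = 27
Job totals:
  Job 1: 15
  Job 2: 13
  Job 3: 10
  Job 4: 8
Max job total = 15
Lower bound = max(27, 15) = 27

27


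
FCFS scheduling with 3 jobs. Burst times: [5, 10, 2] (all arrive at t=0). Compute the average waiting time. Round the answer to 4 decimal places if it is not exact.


FCFS order (as given): [5, 10, 2]
Waiting times:
  Job 1: wait = 0
  Job 2: wait = 5
  Job 3: wait = 15
Sum of waiting times = 20
Average waiting time = 20/3 = 6.6667

6.6667


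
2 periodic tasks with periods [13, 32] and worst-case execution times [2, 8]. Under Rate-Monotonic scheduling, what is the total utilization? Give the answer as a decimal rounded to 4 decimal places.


Compute individual utilizations (exact fractions):
  Task 1: C/T = 2/13 (approx. 0.1538)
  Task 2: C/T = 8/32 = 1/4 (approx. 0.25)
Total utilization U = 2/13 + 1/4 = 21/52
Rounded to 4 decimal places: U = 0.4038
RM (Liu & Layland) bound for 2 tasks = 0.828427; compare with U = 21/52 (approx. 0.403846)
U <= bound, so schedulable by RM sufficient condition.

0.4038


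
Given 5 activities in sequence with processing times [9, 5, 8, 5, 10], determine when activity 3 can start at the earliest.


Activity 3 starts after activities 1 through 2 complete.
Predecessor durations: [9, 5]
ES = 9 + 5 = 14

14


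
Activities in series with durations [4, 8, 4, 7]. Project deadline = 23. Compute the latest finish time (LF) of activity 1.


LF(activity 1) = deadline - sum of successor durations
Successors: activities 2 through 4 with durations [8, 4, 7]
Sum of successor durations = 19
LF = 23 - 19 = 4

4


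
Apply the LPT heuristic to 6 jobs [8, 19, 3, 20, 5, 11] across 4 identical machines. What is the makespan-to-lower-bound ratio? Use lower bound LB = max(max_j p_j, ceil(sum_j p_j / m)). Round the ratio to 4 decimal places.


LPT order: [20, 19, 11, 8, 5, 3]
Machine loads after assignment: [20, 19, 14, 13]
LPT makespan = 20
Lower bound = max(max_job, ceil(total/4)) = max(20, 17) = 20
Ratio = 20 / 20 = 1.0

1.0


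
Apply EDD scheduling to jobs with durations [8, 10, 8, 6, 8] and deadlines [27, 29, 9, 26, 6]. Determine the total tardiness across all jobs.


Sort by due date (EDD order): [(8, 6), (8, 9), (6, 26), (8, 27), (10, 29)]
Compute completion times and tardiness:
  Job 1: p=8, d=6, C=8, tardiness=max(0,8-6)=2
  Job 2: p=8, d=9, C=16, tardiness=max(0,16-9)=7
  Job 3: p=6, d=26, C=22, tardiness=max(0,22-26)=0
  Job 4: p=8, d=27, C=30, tardiness=max(0,30-27)=3
  Job 5: p=10, d=29, C=40, tardiness=max(0,40-29)=11
Total tardiness = 23

23


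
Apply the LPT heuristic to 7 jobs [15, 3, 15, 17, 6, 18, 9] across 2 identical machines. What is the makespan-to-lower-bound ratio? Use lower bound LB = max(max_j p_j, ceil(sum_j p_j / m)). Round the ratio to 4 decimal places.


LPT order: [18, 17, 15, 15, 9, 6, 3]
Machine loads after assignment: [42, 41]
LPT makespan = 42
Lower bound = max(max_job, ceil(total/2)) = max(18, 42) = 42
Ratio = 42 / 42 = 1.0

1.0


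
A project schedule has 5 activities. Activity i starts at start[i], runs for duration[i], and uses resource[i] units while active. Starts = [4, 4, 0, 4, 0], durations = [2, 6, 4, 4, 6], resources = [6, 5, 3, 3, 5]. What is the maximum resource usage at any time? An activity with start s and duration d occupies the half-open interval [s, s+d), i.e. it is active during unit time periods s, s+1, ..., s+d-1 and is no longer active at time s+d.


Each activity i is active on [start_i, start_i + duration_i).
Compute total resource usage per time slot:
  t=0: active resources = [3, 5], total = 8
  t=1: active resources = [3, 5], total = 8
  t=2: active resources = [3, 5], total = 8
  t=3: active resources = [3, 5], total = 8
  t=4: active resources = [6, 5, 3, 5], total = 19
  t=5: active resources = [6, 5, 3, 5], total = 19
  t=6: active resources = [5, 3], total = 8
  t=7: active resources = [5, 3], total = 8
  t=8: active resources = [5], total = 5
  t=9: active resources = [5], total = 5
Peak resource demand = 19

19
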